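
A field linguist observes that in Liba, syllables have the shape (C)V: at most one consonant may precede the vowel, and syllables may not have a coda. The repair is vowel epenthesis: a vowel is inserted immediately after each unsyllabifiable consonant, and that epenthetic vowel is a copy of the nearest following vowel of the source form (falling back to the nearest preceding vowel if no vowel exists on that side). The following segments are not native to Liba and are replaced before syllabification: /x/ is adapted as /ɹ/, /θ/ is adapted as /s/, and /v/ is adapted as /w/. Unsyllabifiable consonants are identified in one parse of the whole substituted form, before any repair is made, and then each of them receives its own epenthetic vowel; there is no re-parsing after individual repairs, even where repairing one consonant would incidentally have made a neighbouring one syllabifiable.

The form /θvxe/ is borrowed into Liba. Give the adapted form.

seweɹe

Substitution: /θ/ → /s/, /v/ → /w/, /x/ → /ɹ/, giving /swɹe/.
The consonants /s/, /w/ cannot be parsed into a legal (C)V syllable (no codas are permitted; onsets are limited to one consonant).
Epenthesis after each stranded consonant: /s/ → /se/, /w/ → /we/.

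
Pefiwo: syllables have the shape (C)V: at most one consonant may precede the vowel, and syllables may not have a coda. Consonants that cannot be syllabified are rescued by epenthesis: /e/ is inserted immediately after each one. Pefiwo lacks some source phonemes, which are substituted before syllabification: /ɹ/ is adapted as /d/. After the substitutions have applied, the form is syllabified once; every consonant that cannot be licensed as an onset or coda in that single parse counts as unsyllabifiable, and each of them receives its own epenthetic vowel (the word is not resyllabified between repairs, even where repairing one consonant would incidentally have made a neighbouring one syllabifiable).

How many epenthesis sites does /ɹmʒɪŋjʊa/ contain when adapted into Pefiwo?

After substitution the input is /dmʒɪŋjʊa/.
The unsyllabifiable consonants are /d/, /m/, /ŋ/; each receives one epenthetic vowel.

3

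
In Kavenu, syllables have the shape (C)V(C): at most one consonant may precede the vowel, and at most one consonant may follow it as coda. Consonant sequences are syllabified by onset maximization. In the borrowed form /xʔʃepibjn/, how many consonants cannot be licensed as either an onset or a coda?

The consonants /x/, /ʔ/, /j/, /n/ cannot be parsed into a legal (C)V(C) syllable (at most one coda consonant is licensed; onsets are limited to one consonant).

4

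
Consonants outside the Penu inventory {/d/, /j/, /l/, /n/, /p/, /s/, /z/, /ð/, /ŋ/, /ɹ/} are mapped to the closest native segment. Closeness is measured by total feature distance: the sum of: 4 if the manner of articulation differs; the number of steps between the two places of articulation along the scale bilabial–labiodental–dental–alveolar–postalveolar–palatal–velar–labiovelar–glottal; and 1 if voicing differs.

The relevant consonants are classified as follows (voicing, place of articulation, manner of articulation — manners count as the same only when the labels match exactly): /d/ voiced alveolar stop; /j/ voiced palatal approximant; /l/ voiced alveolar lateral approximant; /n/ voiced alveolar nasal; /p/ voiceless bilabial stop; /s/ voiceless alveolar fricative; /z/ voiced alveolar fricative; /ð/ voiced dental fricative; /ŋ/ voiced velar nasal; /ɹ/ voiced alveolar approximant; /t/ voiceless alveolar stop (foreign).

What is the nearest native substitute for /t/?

d

/d/ is closest: same manner (stop), place distance 0 (alveolar→alveolar), voicing differs (+1); total 1. Next closest is /p/ at distance 3.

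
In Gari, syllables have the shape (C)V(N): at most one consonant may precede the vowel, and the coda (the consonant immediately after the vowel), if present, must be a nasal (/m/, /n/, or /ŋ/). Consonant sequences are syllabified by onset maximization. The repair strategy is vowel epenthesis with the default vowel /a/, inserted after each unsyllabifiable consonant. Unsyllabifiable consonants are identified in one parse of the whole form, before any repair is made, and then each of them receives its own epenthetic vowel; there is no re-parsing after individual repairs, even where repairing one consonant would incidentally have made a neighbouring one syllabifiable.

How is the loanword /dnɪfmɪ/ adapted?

Under (C)V(N), the unsyllabifiable consonants are /d/, /f/ (only a nasal (/m/, /n/, or /ŋ/) is licensed in coda position; onsets are limited to one consonant).
Each unlicensed consonant becomes the onset of a new syllable: /d/ → /da/, /f/ → /fa/.

danɪfamɪ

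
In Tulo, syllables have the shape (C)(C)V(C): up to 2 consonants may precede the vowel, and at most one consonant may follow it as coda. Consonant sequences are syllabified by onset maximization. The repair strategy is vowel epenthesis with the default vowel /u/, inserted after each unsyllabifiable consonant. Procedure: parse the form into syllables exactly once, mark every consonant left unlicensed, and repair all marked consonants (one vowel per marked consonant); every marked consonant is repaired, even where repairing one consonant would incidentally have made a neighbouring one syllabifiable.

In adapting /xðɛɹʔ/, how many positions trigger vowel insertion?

The unsyllabifiable consonants are /ʔ/; each receives one epenthetic vowel.

1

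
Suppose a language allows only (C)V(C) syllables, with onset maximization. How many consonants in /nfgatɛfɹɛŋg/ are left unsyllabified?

3

Syllabifying with onset maximization leaves /n/, /f/, /g/ stranded (at most one coda consonant is licensed; onsets are limited to one consonant).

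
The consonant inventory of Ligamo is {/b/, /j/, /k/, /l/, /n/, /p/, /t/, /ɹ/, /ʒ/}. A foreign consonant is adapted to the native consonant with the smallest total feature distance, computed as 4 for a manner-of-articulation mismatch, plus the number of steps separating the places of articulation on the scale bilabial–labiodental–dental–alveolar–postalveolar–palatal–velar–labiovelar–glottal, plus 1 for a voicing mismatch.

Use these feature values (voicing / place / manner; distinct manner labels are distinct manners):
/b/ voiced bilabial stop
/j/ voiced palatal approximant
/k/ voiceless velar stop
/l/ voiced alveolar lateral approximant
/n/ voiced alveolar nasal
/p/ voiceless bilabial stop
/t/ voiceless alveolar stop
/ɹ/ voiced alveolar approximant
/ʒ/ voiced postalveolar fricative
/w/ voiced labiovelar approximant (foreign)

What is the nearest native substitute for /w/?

j

/j/ is closest: same manner (approximant), place distance 2 (labiovelar→palatal), same voicing; total 2. Next closest is /ɹ/ at distance 4.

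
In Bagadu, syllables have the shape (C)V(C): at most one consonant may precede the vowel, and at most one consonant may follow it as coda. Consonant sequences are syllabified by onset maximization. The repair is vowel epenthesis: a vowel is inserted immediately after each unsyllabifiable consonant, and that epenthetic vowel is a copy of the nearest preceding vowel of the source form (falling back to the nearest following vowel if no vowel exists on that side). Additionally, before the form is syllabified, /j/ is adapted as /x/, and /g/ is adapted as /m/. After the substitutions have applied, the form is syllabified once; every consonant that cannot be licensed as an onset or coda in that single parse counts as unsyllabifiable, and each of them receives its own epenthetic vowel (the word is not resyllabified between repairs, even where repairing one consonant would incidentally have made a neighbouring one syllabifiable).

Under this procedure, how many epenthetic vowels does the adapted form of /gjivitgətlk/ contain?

After substitution the input is /mxivitmətlk/.
The unsyllabifiable consonants are /m/, /l/, /k/; each receives one epenthetic vowel.

3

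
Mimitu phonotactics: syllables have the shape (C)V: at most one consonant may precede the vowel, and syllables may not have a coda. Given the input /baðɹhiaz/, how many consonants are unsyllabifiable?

Syllabifying with onset maximization leaves /ð/, /ɹ/, /z/ stranded (no codas are permitted; onsets are limited to one consonant).

3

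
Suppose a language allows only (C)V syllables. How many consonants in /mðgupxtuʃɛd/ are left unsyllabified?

5

Syllabifying with onset maximization leaves /m/, /ð/, /p/, /x/, /d/ stranded (no codas are permitted; onsets are limited to one consonant).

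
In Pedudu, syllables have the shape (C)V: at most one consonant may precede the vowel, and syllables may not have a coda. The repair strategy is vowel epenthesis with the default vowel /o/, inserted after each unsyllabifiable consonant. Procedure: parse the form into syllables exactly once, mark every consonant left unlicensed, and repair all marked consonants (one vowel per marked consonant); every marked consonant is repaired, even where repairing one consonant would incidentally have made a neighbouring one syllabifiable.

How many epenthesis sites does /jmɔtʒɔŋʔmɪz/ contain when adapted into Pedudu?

5

The unsyllabifiable consonants are /j/, /t/, /ŋ/, /ʔ/, /z/; each receives one epenthetic vowel.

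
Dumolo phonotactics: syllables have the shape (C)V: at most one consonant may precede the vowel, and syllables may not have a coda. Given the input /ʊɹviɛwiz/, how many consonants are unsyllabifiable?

The consonants /ɹ/, /z/ cannot be parsed into a legal (C)V syllable (no codas are permitted; onsets are limited to one consonant).

2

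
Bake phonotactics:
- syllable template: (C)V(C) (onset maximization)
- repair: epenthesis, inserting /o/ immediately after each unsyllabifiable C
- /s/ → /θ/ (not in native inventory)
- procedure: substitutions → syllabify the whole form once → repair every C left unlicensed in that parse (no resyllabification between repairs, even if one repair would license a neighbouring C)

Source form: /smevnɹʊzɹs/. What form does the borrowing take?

θomevnoɹʊzɹoθo

Substitution: /s/ → /θ/, giving /θmevnɹʊzɹθ/.
The consonants /θ/, /n/, /ɹ/, /θ/ cannot be parsed into a legal (C)V(C) syllable (at most one coda consonant is licensed; onsets are limited to one consonant).
Each unlicensed consonant becomes the onset of a new syllable: /θ/ → /θo/, /n/ → /no/, /ɹ/ → /ɹo/, /θ/ → /θo/.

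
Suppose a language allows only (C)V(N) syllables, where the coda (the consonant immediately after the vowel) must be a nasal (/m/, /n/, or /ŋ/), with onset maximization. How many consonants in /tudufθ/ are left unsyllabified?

Under (C)V(N), the unsyllabifiable consonants are /f/, /θ/ (only a nasal (/m/, /n/, or /ŋ/) is licensed in coda position; onsets are limited to one consonant).

2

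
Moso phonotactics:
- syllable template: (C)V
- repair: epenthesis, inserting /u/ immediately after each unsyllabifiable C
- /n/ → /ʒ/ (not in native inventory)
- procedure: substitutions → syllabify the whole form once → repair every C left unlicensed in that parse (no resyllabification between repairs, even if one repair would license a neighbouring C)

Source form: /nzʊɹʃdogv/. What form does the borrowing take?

Substitution: /n/ → /ʒ/, giving /ʒzʊɹʃdogv/.
The consonants /ʒ/, /ɹ/, /ʃ/, /g/, /v/ cannot be parsed into a legal (C)V syllable (no codas are permitted; onsets are limited to one consonant).
Inserting the epenthetic vowel yields /ʒ/ → /ʒu/, /ɹ/ → /ɹu/, /ʃ/ → /ʃu/, /g/ → /gu/, /v/ → /vu/.

ʒuzʊɹuʃudoguvu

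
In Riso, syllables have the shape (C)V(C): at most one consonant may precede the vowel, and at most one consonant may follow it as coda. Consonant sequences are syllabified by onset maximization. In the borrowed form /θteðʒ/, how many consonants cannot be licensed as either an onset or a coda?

The consonants /θ/, /ʒ/ cannot be parsed into a legal (C)V(C) syllable (at most one coda consonant is licensed; onsets are limited to one consonant).

2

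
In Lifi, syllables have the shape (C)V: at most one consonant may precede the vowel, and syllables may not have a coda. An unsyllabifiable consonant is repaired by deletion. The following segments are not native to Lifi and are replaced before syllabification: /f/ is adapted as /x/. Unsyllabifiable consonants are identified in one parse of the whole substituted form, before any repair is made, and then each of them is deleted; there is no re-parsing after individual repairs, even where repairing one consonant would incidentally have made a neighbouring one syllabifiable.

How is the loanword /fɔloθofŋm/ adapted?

xɔloθo

Substitution: /f/ → /x/, giving /xɔloθoxŋm/.
The consonants /x/, /ŋ/, /m/ cannot be parsed into a legal (C)V syllable (no codas are permitted; onsets are limited to one consonant).
Deleting the stranded consonants removes /x/, /ŋ/, /m/.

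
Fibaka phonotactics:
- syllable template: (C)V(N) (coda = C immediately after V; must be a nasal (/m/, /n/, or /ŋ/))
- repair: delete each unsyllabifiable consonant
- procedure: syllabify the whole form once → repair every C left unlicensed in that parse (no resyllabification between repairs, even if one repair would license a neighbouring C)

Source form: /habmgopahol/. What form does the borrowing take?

hagopaho

The consonants /b/, /m/, /l/ cannot be parsed into a legal (C)V(N) syllable (only a nasal (/m/, /n/, or /ŋ/) is licensed in coda position; onsets are limited to one consonant).
Each unlicensed consonant is deleted: /b/, /m/, /l/.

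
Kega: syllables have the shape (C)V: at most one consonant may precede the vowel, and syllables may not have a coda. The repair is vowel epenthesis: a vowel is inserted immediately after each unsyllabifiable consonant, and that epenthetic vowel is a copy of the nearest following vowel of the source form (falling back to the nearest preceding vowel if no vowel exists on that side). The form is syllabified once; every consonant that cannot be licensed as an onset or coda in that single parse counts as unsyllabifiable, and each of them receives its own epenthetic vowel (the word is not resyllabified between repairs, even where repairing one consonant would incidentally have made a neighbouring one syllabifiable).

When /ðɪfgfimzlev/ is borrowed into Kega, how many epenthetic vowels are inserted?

The unsyllabifiable consonants are /f/, /g/, /m/, /z/, /v/; each receives one epenthetic vowel.

5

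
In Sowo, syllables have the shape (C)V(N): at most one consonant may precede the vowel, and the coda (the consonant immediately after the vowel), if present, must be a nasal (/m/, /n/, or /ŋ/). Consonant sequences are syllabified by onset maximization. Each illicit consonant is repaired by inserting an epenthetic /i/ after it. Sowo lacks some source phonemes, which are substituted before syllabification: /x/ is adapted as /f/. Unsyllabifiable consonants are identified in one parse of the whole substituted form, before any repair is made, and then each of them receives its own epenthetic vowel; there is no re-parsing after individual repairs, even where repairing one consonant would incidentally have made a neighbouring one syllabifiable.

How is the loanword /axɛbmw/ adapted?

afɛbimiwi

Substitution: /x/ → /f/, giving /afɛbmw/.
The consonants /b/, /m/, /w/ cannot be parsed into a legal (C)V(N) syllable (only a nasal (/m/, /n/, or /ŋ/) is licensed in coda position; onsets are limited to one consonant).
Epenthesis after each stranded consonant: /b/ → /bi/, /m/ → /mi/, /w/ → /wi/.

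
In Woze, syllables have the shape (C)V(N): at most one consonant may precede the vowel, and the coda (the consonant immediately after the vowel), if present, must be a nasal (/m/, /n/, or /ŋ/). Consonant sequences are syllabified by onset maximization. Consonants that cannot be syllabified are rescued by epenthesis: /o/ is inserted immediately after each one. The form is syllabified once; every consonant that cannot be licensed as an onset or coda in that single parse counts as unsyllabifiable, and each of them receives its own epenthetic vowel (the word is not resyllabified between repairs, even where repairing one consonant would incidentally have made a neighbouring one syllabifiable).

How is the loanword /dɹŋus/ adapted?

doɹoŋuso

Under (C)V(N), the unsyllabifiable consonants are /d/, /ɹ/, /s/ (only a nasal (/m/, /n/, or /ŋ/) is licensed in coda position; onsets are limited to one consonant).
Each unlicensed consonant becomes the onset of a new syllable: /d/ → /do/, /ɹ/ → /ɹo/, /s/ → /so/.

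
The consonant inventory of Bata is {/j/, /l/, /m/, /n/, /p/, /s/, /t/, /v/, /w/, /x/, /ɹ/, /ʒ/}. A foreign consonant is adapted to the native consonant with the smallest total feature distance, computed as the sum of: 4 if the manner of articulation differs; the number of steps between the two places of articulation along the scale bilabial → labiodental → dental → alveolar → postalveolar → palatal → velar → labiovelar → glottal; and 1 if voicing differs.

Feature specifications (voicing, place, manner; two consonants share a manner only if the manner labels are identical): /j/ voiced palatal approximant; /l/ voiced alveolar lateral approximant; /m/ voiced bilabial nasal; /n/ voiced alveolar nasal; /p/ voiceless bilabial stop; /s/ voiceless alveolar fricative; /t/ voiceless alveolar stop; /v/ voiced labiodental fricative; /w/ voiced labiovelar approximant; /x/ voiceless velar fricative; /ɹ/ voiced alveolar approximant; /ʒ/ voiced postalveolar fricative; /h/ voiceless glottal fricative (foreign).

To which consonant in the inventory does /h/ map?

/x/ is closest: same manner (fricative), place distance 2 (glottal→velar), same voicing; total 2. Next closest is /s/ at distance 5.

x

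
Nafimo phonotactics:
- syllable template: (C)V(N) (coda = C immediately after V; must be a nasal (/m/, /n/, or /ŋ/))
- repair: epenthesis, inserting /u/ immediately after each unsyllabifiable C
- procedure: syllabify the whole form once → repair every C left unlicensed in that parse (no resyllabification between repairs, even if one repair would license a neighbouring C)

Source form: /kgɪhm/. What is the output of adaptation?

kugɪhumu

The consonants /k/, /h/, /m/ cannot be parsed into a legal (C)V(N) syllable (only a nasal (/m/, /n/, or /ŋ/) is licensed in coda position; onsets are limited to one consonant).
Each unlicensed consonant becomes the onset of a new syllable: /k/ → /ku/, /h/ → /hu/, /m/ → /mu/.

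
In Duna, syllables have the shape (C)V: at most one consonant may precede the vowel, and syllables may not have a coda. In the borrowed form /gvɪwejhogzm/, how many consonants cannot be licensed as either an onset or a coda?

5

The consonants /g/, /j/, /g/, /z/, /m/ cannot be parsed into a legal (C)V syllable (no codas are permitted; onsets are limited to one consonant).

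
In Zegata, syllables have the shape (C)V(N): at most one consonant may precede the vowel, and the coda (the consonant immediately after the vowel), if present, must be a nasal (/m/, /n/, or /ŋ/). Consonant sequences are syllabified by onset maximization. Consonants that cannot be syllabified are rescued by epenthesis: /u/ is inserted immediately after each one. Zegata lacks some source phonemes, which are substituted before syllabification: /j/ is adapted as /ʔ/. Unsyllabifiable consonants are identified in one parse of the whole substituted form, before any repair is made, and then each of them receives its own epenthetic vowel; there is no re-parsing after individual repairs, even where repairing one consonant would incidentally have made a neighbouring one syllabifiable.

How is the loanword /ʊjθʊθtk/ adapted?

ʊʔuθʊθutuku

Substitution: /j/ → /ʔ/, giving /ʊʔθʊθtk/.
The consonants /ʔ/, /θ/, /t/, /k/ cannot be parsed into a legal (C)V(N) syllable (only a nasal (/m/, /n/, or /ŋ/) is licensed in coda position; onsets are limited to one consonant).
Inserting the epenthetic vowel yields /ʔ/ → /ʔu/, /θ/ → /θu/, /t/ → /tu/, /k/ → /ku/.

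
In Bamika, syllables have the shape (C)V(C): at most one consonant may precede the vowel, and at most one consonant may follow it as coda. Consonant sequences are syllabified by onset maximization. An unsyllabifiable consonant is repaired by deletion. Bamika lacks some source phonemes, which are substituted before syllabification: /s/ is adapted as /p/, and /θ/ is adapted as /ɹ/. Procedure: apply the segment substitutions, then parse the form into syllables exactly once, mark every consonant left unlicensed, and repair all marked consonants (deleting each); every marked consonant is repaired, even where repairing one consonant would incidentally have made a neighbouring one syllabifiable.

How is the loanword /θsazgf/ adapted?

Substitution: /θ/ → /ɹ/, /s/ → /p/, giving /ɹpazgf/.
Under (C)V(C), the unsyllabifiable consonants are /ɹ/, /g/, /f/ (at most one coda consonant is licensed; onsets are limited to one consonant).
Deletion applies to /ɹ/, /g/, /f/.

paz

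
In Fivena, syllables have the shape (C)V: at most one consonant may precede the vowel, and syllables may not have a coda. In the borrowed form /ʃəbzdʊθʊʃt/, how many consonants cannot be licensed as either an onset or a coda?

4

Under (C)V, the unsyllabifiable consonants are /b/, /z/, /ʃ/, /t/ (no codas are permitted; onsets are limited to one consonant).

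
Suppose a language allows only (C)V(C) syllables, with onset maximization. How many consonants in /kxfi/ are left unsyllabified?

2

The consonants /k/, /x/ cannot be parsed into a legal (C)V(C) syllable (at most one coda consonant is licensed; onsets are limited to one consonant).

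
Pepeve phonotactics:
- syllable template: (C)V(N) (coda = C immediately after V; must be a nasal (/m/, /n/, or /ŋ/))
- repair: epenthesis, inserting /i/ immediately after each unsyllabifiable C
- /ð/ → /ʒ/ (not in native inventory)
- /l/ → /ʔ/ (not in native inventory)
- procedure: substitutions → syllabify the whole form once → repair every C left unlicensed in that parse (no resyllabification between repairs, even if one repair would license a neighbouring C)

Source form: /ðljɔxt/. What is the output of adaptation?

Substitution: /ð/ → /ʒ/, /l/ → /ʔ/, giving /ʒʔjɔxt/.
Under (C)V(N), the unsyllabifiable consonants are /ʒ/, /ʔ/, /x/, /t/ (only a nasal (/m/, /n/, or /ŋ/) is licensed in coda position; onsets are limited to one consonant).
Epenthesis after each stranded consonant: /ʒ/ → /ʒi/, /ʔ/ → /ʔi/, /x/ → /xi/, /t/ → /ti/.

ʒiʔijɔxiti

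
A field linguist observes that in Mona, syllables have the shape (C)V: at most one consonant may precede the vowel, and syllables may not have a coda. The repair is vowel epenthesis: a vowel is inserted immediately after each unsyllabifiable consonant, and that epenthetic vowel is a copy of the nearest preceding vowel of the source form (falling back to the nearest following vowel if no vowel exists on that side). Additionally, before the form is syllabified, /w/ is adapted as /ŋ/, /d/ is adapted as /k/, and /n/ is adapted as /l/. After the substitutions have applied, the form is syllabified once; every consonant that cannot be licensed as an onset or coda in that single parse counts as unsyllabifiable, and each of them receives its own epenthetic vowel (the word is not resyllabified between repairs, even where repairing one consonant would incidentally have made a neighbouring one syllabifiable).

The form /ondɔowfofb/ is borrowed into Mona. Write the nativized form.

Substitution: /n/ → /l/, /d/ → /k/, /w/ → /ŋ/, giving /olkɔoŋfofb/.
Syllabifying with onset maximization leaves /l/, /ŋ/, /f/, /b/ stranded (no codas are permitted; onsets are limited to one consonant).
Each unlicensed consonant becomes the onset of a new syllable: /l/ → /lo/, /ŋ/ → /ŋo/, /f/ → /fo/, /b/ → /bo/.

olokɔoŋofofobo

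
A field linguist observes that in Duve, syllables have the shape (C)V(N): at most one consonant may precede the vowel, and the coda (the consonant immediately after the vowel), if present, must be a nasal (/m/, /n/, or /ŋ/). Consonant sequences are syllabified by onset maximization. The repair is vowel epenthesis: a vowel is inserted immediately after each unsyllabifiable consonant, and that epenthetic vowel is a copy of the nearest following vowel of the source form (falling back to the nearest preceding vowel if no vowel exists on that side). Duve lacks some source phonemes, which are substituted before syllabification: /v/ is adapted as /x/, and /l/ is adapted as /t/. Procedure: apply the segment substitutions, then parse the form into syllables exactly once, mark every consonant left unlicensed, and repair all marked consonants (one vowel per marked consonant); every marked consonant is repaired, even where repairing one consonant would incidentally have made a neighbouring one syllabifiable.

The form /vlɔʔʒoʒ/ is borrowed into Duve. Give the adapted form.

xɔtɔʔoʒoʒo

Substitution: /v/ → /x/, /l/ → /t/, giving /xtɔʔʒoʒ/.
Under (C)V(N), the unsyllabifiable consonants are /x/, /ʔ/, /ʒ/ (only a nasal (/m/, /n/, or /ŋ/) is licensed in coda position; onsets are limited to one consonant).
Inserting the epenthetic vowel yields /x/ → /xɔ/, /ʔ/ → /ʔo/, /ʒ/ → /ʒo/.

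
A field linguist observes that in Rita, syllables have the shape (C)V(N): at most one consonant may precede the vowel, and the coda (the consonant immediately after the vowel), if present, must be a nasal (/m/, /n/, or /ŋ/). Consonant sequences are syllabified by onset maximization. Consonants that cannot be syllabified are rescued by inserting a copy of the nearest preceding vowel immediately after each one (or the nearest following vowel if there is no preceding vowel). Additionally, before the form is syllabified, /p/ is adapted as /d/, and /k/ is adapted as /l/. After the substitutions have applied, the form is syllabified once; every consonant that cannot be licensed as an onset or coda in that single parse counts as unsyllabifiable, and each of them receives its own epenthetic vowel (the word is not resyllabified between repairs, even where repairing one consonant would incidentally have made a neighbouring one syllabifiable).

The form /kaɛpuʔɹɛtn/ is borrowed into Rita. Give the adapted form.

laɛduʔuɹɛtɛnɛ

Substitution: /k/ → /l/, /p/ → /d/, giving /laɛduʔɹɛtn/.
Under (C)V(N), the unsyllabifiable consonants are /ʔ/, /t/, /n/ (only a nasal (/m/, /n/, or /ŋ/) is licensed in coda position; onsets are limited to one consonant).
Epenthesis after each stranded consonant: /ʔ/ → /ʔu/, /t/ → /tɛ/, /n/ → /nɛ/.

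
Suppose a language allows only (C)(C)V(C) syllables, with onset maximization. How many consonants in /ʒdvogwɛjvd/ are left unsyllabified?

3

Under (C)(C)V(C), the unsyllabifiable consonants are /ʒ/, /v/, /d/ (at most one coda consonant is licensed; onsets may contain at most 2 consonants).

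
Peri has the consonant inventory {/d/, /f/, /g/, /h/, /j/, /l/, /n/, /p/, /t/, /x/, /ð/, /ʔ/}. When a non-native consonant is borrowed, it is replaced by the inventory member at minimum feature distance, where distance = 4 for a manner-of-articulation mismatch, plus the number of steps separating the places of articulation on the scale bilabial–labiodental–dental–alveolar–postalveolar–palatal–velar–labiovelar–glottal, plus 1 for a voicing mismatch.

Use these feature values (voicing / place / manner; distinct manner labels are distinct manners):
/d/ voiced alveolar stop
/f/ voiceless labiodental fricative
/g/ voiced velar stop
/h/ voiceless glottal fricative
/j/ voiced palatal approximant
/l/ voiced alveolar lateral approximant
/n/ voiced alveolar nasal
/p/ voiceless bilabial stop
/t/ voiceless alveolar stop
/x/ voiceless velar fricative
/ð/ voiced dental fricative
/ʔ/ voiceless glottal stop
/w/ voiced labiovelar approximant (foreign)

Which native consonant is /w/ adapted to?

/j/ is closest: same manner (approximant), place distance 2 (labiovelar→palatal), same voicing; total 2. Next closest is /g/ at distance 5.

j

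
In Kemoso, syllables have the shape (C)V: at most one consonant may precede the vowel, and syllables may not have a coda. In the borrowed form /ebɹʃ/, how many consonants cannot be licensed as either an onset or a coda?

3

Under (C)V, the unsyllabifiable consonants are /b/, /ɹ/, /ʃ/ (no codas are permitted; onsets are limited to one consonant).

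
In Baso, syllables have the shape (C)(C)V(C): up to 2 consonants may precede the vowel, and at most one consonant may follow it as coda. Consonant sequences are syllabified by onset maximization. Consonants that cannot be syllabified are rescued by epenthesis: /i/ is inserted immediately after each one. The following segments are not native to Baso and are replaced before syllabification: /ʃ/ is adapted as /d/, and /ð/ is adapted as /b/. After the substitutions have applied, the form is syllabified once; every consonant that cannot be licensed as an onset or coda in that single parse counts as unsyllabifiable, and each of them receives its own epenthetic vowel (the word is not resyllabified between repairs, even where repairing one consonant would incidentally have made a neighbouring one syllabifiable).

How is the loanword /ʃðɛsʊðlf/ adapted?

dbɛsʊblifi

Substitution: /ʃ/ → /d/, /ð/ → /b/, giving /dbɛsʊblf/.
The consonants /l/, /f/ cannot be parsed into a legal (C)(C)V(C) syllable (at most one coda consonant is licensed; onsets may contain at most 2 consonants).
Each unlicensed consonant becomes the onset of a new syllable: /l/ → /li/, /f/ → /fi/.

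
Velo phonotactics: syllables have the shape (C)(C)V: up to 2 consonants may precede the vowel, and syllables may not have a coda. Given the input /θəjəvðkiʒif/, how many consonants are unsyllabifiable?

Under (C)(C)V, the unsyllabifiable consonants are /v/, /f/ (no codas are permitted; onsets may contain at most 2 consonants).

2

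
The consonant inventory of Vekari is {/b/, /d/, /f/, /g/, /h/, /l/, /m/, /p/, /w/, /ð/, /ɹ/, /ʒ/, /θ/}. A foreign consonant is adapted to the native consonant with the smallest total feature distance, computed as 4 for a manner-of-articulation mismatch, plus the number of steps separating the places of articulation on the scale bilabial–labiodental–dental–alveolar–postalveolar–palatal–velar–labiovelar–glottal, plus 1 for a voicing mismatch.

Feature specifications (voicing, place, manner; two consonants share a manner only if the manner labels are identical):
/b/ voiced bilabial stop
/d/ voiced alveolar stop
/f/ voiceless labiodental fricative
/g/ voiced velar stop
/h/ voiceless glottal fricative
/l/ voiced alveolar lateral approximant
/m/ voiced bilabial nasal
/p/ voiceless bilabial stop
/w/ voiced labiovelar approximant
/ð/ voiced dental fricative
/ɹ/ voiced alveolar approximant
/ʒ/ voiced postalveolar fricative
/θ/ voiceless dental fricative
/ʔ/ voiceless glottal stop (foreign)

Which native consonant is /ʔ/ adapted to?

g

/g/ is closest: same manner (stop), place distance 2 (glottal→velar), voicing differs (+1); total 3. Next closest is /h/ at distance 4.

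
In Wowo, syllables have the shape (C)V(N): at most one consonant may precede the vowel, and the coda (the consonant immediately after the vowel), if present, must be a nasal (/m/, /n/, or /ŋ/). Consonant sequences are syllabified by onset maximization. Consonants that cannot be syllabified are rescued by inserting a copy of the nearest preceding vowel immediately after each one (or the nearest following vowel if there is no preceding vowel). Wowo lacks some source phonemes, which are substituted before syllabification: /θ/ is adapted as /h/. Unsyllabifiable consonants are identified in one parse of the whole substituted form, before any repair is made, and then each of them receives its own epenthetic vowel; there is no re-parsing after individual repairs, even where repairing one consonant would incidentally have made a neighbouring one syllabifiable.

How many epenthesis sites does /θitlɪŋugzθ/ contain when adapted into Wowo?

After substitution the input is /hitlɪŋugzh/.
The unsyllabifiable consonants are /t/, /g/, /z/, /h/; each receives one epenthetic vowel.

4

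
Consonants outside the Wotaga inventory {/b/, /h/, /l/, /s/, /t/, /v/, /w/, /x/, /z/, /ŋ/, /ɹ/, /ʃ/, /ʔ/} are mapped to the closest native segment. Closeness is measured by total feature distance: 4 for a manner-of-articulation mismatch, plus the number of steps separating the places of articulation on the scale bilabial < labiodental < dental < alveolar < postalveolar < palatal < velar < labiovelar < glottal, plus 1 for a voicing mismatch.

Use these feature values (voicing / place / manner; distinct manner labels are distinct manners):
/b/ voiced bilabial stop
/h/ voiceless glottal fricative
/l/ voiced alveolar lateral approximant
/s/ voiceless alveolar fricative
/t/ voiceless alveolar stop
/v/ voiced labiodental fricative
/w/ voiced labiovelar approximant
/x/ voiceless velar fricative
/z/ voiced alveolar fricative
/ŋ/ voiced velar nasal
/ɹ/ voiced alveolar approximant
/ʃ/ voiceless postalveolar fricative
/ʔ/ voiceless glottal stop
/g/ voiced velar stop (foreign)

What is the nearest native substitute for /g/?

ʔ

/ʔ/ is closest: same manner (stop), place distance 2 (velar→glottal), voicing differs (+1); total 3. Next closest is /t/ at distance 4.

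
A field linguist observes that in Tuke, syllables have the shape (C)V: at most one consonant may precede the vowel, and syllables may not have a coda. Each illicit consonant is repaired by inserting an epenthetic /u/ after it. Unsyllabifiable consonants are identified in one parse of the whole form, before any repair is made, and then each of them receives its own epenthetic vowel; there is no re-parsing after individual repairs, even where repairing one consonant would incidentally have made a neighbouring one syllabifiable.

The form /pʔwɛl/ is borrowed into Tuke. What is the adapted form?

puʔuwɛlu

Under (C)V, the unsyllabifiable consonants are /p/, /ʔ/, /l/ (no codas are permitted; onsets are limited to one consonant).
Each unlicensed consonant becomes the onset of a new syllable: /p/ → /pu/, /ʔ/ → /ʔu/, /l/ → /lu/.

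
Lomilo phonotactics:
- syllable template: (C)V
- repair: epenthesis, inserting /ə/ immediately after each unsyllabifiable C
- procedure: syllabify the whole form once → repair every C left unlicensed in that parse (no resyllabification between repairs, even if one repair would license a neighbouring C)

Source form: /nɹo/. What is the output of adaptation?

nəɹo

Under (C)V, the unsyllabifiable consonants are /n/ (no codas are permitted; onsets are limited to one consonant).
Each unlicensed consonant becomes the onset of a new syllable: /n/ → /nə/.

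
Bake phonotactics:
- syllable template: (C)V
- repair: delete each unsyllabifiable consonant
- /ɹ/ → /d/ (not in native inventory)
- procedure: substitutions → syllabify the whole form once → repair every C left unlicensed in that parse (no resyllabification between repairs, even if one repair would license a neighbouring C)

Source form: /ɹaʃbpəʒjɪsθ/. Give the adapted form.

Substitution: /ɹ/ → /d/, giving /daʃbpəʒjɪsθ/.
Syllabifying with onset maximization leaves /ʃ/, /b/, /ʒ/, /s/, /θ/ stranded (no codas are permitted; onsets are limited to one consonant).
Deleting the stranded consonants removes /ʃ/, /b/, /ʒ/, /s/, /θ/.

dapəjɪ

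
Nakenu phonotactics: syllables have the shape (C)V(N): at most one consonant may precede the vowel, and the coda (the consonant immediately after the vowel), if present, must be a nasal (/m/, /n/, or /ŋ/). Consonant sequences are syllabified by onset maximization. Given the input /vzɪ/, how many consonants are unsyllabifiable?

1

Under (C)V(N), the unsyllabifiable consonants are /v/ (only a nasal (/m/, /n/, or /ŋ/) is licensed in coda position; onsets are limited to one consonant).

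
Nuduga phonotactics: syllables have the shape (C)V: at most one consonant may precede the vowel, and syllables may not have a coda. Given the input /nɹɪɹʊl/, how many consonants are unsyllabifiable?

2

Under (C)V, the unsyllabifiable consonants are /n/, /l/ (no codas are permitted; onsets are limited to one consonant).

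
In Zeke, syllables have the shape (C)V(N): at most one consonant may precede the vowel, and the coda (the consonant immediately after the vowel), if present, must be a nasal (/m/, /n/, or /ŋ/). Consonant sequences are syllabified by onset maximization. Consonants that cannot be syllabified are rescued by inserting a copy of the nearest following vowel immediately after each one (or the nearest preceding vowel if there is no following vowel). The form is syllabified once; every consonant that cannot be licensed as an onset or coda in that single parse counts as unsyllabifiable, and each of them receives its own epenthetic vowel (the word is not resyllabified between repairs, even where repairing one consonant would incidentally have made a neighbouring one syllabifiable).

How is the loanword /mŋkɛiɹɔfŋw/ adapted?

mɛŋɛkɛiɹɔfɔŋɔwɔ

Under (C)V(N), the unsyllabifiable consonants are /m/, /ŋ/, /f/, /ŋ/, /w/ (only a nasal (/m/, /n/, or /ŋ/) is licensed in coda position; onsets are limited to one consonant).
Each unlicensed consonant becomes the onset of a new syllable: /m/ → /mɛ/, /ŋ/ → /ŋɛ/, /f/ → /fɔ/, /ŋ/ → /ŋɔ/, /w/ → /wɔ/.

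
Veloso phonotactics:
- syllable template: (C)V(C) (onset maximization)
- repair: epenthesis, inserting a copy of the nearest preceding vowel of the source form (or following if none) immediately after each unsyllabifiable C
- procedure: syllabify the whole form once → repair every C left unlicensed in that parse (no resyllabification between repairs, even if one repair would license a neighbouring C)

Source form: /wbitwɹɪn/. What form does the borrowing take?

Syllabifying with onset maximization leaves /w/, /w/ stranded (at most one coda consonant is licensed; onsets are limited to one consonant).
Each unlicensed consonant becomes the onset of a new syllable: /w/ → /wi/, /w/ → /wi/.

wibitwiɹɪn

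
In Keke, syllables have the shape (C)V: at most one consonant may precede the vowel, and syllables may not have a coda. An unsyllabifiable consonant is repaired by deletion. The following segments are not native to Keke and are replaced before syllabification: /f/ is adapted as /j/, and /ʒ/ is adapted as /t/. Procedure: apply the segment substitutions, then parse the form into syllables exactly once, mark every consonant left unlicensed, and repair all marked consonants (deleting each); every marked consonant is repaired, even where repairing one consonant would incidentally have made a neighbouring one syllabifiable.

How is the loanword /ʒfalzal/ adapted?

Substitution: /ʒ/ → /t/, /f/ → /j/, giving /tjalzal/.
The consonants /t/, /l/, /l/ cannot be parsed into a legal (C)V syllable (no codas are permitted; onsets are limited to one consonant).
Deleting the stranded consonants removes /t/, /l/, /l/.

jaza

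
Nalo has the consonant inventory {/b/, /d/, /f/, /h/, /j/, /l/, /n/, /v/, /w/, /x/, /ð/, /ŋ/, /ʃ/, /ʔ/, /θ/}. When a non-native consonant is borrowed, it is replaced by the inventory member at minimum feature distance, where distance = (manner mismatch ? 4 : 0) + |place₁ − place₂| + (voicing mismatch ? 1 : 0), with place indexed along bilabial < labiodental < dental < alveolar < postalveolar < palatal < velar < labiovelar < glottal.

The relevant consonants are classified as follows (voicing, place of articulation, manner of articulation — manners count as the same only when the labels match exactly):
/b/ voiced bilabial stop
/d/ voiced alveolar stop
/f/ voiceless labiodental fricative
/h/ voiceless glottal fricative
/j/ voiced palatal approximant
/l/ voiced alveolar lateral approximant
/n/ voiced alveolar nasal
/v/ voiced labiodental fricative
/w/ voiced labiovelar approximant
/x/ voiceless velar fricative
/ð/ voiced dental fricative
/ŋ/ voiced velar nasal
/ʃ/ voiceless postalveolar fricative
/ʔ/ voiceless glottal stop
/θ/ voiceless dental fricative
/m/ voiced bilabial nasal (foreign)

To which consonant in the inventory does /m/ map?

/n/ is closest: same manner (nasal), place distance 3 (bilabial→alveolar), same voicing; total 3. Next closest is /b/ at distance 4.

n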